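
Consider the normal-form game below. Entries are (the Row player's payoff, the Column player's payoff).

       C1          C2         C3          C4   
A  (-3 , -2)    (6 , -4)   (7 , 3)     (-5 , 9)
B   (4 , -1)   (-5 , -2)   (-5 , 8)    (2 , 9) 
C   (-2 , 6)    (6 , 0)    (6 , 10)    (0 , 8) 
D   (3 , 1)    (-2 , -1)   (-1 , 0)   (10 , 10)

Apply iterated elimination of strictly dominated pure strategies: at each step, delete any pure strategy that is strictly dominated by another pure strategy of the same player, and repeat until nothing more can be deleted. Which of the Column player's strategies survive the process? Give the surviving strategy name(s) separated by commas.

C3, C4

The Column player's strategy C1 is strictly dominated by C4 (A: 9>-2, B: 9>-1, C: 8>6, D: 10>1) and is removed.
The Row player's strategy B is strictly dominated by D (C2: -2>-5, C3: -1>-5, C4: 10>2) and is removed.
For the Column player, C3 strictly dominates C2 on the remaining rows (A: 3>-4, C: 10>0, D: 0>-1); eliminate C2.
Among the remaining strategies, none is strictly dominated by another pure strategy of the same player, so the elimination stops.
Surviving strategies — the Row player: {A, C, D}; the Column player: {C3, C4}.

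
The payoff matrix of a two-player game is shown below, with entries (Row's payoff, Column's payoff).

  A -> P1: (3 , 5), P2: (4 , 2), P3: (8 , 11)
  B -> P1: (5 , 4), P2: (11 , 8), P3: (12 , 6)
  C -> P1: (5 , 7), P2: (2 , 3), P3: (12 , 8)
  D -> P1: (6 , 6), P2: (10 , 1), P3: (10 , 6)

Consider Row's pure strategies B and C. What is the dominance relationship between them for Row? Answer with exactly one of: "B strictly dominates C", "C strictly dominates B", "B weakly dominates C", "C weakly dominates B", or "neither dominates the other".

B weakly dominates C

B's payoffs vs C's, by Column's action — P1: 5=5, P2: 11>2, P3: 12=12.
B is at least as good everywhere and strictly better somewhere (tied only at P1, P3), so B weakly but not strictly dominates C.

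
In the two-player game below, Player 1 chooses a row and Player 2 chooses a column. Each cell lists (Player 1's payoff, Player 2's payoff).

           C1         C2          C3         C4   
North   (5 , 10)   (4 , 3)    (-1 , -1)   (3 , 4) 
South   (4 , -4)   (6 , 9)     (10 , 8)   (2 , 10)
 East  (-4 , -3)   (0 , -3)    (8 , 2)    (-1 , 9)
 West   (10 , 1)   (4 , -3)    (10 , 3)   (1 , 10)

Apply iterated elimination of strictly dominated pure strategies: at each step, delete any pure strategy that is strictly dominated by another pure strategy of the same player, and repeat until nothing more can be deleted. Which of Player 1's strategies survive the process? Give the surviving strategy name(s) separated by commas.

North, West

Row East is eliminated: South beats it against every remaining column (C1: 4>-4, C2: 6>0, C3: 10>8, C4: 2>-1).
For Player 2, C4 strictly dominates C2 on the remaining rows (North: 4>3, South: 10>9, West: 10>-3); eliminate C2.
Player 2's strategy C3 is strictly dominated by C4 (North: 4>-1, South: 10>8, West: 10>3) and is removed.
Row South is eliminated: North beats it against every remaining column (C1: 5>4, C4: 3>2).
Among the remaining strategies, none is strictly dominated by another pure strategy of the same player, so the elimination stops.
Surviving strategies — Player 1: {North, West}; Player 2: {C1, C4}.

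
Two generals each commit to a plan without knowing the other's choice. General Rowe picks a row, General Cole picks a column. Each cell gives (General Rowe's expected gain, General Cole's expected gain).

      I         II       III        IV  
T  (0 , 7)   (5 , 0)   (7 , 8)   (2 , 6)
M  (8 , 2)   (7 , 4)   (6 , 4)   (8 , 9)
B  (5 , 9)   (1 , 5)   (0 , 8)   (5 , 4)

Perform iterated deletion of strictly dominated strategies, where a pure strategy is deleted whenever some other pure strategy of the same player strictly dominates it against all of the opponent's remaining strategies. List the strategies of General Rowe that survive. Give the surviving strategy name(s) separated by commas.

T, M

For General Rowe, M strictly dominates B on the remaining columns (I: 8>5, II: 7>1, III: 6>0, IV: 8>5); eliminate B.
General Cole's strategy I is strictly dominated by III (T: 8>7, M: 4>2) and is removed.
General Cole's strategy II is strictly dominated by IV (T: 6>0, M: 9>4) and is removed.
Among the remaining strategies, none is strictly dominated by another pure strategy of the same player, so the elimination stops.
Surviving strategies — General Rowe: {T, M}; General Cole: {III, IV}.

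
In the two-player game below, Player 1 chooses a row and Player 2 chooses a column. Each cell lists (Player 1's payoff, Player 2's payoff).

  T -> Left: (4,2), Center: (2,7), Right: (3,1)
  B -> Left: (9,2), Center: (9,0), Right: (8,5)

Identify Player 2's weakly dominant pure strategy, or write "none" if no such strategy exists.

Left fails to dominate Center at T (2<7).
Center fails to dominate Left at B (0<2).
Right fails to dominate Left at T (1<2).
No single strategy dominates all the others.

none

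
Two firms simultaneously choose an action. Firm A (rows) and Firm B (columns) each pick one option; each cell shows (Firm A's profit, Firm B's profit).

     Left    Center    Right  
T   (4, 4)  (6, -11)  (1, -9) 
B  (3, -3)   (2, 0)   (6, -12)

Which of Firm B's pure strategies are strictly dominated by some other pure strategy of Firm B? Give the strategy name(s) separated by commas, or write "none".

Left: no other strategy beats it everywhere (Center at T (4>-11); Right at T (4>-9)).
Nothing dominates Center: Left at B (0>-3); Right at B (0>-12).
Right: dominated, since Left does at least as well everywhere (T: 4>-9, B: -3>-12).

Right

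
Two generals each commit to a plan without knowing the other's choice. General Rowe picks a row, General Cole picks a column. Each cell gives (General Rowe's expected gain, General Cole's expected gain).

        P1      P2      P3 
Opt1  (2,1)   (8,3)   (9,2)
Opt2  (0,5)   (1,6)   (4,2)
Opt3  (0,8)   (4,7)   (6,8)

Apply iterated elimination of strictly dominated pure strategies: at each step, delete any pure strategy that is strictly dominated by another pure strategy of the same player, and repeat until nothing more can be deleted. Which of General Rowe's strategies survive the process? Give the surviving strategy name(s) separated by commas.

For General Rowe, Opt1 strictly dominates Opt2 on the remaining columns (P1: 2>0, P2: 8>1, P3: 9>4); eliminate Opt2.
Row Opt3 is eliminated: Opt1 beats it against every remaining column (P1: 2>0, P2: 8>4, P3: 9>6).
For General Cole, P2 strictly dominates P1 on the remaining rows (Opt1: 3>1); eliminate P1.
General Cole's strategy P3 is strictly dominated by P2 (Opt1: 3>2) and is removed.
Among the remaining strategies, none is strictly dominated by another pure strategy of the same player, so the elimination stops.
Surviving strategies — General Rowe: {Opt1}; General Cole: {P2}.

Opt1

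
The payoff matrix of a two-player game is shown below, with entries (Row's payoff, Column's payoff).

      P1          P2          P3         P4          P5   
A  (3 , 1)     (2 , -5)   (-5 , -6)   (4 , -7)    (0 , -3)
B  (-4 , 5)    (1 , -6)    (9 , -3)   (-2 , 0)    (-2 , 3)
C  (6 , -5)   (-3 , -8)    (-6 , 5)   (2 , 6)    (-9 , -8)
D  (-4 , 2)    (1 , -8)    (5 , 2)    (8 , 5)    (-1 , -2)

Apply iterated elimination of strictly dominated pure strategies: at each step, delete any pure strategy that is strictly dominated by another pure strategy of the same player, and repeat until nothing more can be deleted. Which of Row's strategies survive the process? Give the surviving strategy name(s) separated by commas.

A, B, C, D

Column's strategy P2 is strictly dominated by P1 (A: 1>-5, B: 5>-6, C: -5>-8, D: 2>-8) and is removed.
For Column, P1 strictly dominates P5 on the remaining rows (A: 1>-3, B: 5>3, C: -5>-8, D: 2>-2); eliminate P5.
Among the remaining strategies, none is strictly dominated by another pure strategy of the same player, so the elimination stops.
Surviving strategies — Row: {A, B, C, D}; Column: {P1, P3, P4}.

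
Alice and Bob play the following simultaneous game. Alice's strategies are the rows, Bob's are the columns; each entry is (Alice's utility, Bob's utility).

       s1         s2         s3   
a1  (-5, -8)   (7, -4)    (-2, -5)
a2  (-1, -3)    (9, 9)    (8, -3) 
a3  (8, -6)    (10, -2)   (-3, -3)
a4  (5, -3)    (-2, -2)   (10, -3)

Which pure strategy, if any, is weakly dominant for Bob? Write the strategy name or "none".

s2

s2 vs s1: a1: -4>-8, a2: 9>-3, a3: -2>-6, a4: -2>-3.
s2 vs s3: a1: -4>-5, a2: 9>-3, a3: -2>-3, a4: -2>-3.
s2 is at least as good as every other strategy against every opponent action, so it is weakly dominant.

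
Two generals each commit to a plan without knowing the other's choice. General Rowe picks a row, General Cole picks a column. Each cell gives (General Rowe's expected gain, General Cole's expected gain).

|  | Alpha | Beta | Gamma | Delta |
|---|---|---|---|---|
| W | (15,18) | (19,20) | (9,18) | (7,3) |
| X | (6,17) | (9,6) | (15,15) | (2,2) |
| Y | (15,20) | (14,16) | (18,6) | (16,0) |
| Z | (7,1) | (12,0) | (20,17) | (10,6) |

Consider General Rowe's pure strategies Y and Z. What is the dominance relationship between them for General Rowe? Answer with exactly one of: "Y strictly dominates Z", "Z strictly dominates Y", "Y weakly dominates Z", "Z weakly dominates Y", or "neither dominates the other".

Compare Y to Z across each choice by General Cole: Alpha: 15>7, Beta: 14>12, Gamma: 18<20, Delta: 16>10.
Y does better at Alpha, Beta, Delta but worse at Gamma; neither strategy dominates the other.

neither dominates the other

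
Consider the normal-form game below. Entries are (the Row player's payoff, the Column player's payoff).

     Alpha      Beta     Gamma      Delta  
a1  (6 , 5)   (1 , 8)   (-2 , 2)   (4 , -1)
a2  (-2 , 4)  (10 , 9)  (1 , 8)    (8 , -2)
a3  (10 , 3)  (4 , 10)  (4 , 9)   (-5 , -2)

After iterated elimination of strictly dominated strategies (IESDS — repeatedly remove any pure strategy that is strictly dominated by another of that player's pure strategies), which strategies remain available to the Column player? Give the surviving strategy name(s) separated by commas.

Beta

For the Column player, Beta strictly dominates Alpha on the remaining rows (a1: 8>5, a2: 9>4, a3: 10>3); eliminate Alpha.
The Row player's strategy a1 is strictly dominated by a2 (Beta: 10>1, Gamma: 1>-2, Delta: 8>4) and is removed.
The Column player's strategy Gamma is strictly dominated by Beta (a2: 9>8, a3: 10>9) and is removed.
Row a3 is eliminated: a2 beats it against every remaining column (Beta: 10>4, Delta: 8>-5).
Column Delta is eliminated: Beta beats it against every remaining row (a2: 9>-2).
Among the remaining strategies, none is strictly dominated by another pure strategy of the same player, so the elimination stops.
Surviving strategies — the Row player: {a2}; the Column player: {Beta}.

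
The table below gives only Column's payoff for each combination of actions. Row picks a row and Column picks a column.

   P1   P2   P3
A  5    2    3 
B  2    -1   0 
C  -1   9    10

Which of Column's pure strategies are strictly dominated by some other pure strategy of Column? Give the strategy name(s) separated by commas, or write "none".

P1: no other strategy beats it everywhere (P2 at A (5>2); P3 at A (5>3)).
P3 strictly dominates P2 — A: 3>2, B: 0>-1, C: 10>9.
Nothing dominates P3: P1 at C (10>-1); P2 at A (3>2).

P2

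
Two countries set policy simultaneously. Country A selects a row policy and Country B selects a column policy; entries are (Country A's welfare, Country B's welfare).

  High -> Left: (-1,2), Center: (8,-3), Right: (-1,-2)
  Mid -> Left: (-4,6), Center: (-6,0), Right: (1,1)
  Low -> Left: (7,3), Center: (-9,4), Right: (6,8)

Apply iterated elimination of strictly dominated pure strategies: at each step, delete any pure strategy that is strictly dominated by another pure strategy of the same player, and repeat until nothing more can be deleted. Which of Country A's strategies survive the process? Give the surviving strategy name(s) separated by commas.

Country B's strategy Center is strictly dominated by Right (High: -2>-3, Mid: 1>0, Low: 8>4) and is removed.
For Country A, Low strictly dominates High on the remaining columns (Left: 7>-1, Right: 6>-1); eliminate High.
Row Mid is eliminated: Low beats it against every remaining column (Left: 7>-4, Right: 6>1).
Column Left is eliminated: Right beats it against every remaining row (Low: 8>3).
Among the remaining strategies, none is strictly dominated by another pure strategy of the same player, so the elimination stops.
Surviving strategies — Country A: {Low}; Country B: {Right}.

Low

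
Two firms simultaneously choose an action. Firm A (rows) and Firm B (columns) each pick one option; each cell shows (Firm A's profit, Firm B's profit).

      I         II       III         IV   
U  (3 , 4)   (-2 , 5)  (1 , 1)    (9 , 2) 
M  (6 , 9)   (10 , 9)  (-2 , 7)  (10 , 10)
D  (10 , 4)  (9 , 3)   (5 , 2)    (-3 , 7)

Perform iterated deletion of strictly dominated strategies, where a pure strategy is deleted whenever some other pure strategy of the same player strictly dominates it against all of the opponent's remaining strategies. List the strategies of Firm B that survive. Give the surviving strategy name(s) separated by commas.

IV

Firm B's strategy III is strictly dominated by I (U: 4>1, M: 9>7, D: 4>2) and is removed.
Firm A's strategy U is strictly dominated by M (I: 6>3, II: 10>-2, IV: 10>9) and is removed.
Firm B's strategy I is strictly dominated by IV (M: 10>9, D: 7>4) and is removed.
Firm A's strategy D is strictly dominated by M (II: 10>9, IV: 10>-3) and is removed.
Firm B's strategy II is strictly dominated by IV (M: 10>9) and is removed.
Among the remaining strategies, none is strictly dominated by another pure strategy of the same player, so the elimination stops.
Surviving strategies — Firm A: {M}; Firm B: {IV}.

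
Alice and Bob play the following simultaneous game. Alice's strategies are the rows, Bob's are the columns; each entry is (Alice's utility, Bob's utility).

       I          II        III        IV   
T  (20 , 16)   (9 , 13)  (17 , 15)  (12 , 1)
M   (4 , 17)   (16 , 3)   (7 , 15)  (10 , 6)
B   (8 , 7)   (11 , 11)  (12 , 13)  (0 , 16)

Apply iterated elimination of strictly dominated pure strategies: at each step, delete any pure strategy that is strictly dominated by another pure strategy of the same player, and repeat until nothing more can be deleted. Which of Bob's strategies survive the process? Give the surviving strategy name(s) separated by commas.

I

Bob's strategy II is strictly dominated by III (T: 15>13, M: 15>3, B: 13>11) and is removed.
Row M is eliminated: T beats it against every remaining column (I: 20>4, III: 17>7, IV: 12>10).
Row B is eliminated: T beats it against every remaining column (I: 20>8, III: 17>12, IV: 12>0).
For Bob, I strictly dominates III on the remaining rows (T: 16>15); eliminate III.
Bob's strategy IV is strictly dominated by I (T: 16>1) and is removed.
Among the remaining strategies, none is strictly dominated by another pure strategy of the same player, so the elimination stops.
Surviving strategies — Alice: {T}; Bob: {I}.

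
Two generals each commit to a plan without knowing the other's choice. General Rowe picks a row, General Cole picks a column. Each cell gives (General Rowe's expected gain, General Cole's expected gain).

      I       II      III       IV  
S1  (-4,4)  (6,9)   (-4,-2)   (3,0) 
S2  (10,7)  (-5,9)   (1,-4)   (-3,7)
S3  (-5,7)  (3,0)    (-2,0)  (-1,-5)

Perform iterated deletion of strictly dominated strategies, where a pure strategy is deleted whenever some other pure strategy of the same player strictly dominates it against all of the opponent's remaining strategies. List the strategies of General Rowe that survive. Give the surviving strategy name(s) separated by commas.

General Cole's strategy III is strictly dominated by I (S1: 4>-2, S2: 7>-4, S3: 7>0) and is removed.
Row S3 is eliminated: S1 beats it against every remaining column (I: -4>-5, II: 6>3, IV: 3>-1).
Column I is eliminated: II beats it against every remaining row (S1: 9>4, S2: 9>7).
General Rowe's strategy S2 is strictly dominated by S1 (II: 6>-5, IV: 3>-3) and is removed.
General Cole's strategy IV is strictly dominated by II (S1: 9>0) and is removed.
Among the remaining strategies, none is strictly dominated by another pure strategy of the same player, so the elimination stops.
Surviving strategies — General Rowe: {S1}; General Cole: {II}.

S1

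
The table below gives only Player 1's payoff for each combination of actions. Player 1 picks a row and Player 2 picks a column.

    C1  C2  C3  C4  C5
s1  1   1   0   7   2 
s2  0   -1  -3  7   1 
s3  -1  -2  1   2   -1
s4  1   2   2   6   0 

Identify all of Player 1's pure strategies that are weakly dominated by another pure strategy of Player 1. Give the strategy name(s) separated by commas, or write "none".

s1 is not dominated — it holds its own against s2 at C1 (1>0); s3 at C1 (1>-1); s4 at C4 (7>6).
s2 is weakly dominated by s1 (C1: 1>0, C2: 1>-1, C3: 0>-3, C4: 7=7, C5: 2>1).
s4 weakly dominates s3 — C1: 1>-1, C2: 2>-2, C3: 2>1, C4: 6>2, C5: 0>-1.
s4 is not dominated — it holds its own against s1 at C2 (2>1); s2 at C1 (1>0); s3 at C1 (1>-1).

s2, s3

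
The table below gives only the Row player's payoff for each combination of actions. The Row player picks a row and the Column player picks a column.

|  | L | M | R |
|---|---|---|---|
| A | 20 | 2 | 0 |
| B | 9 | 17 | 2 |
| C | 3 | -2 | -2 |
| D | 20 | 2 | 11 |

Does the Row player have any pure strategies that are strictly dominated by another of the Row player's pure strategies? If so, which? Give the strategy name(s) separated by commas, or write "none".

A: no other strategy beats it everywhere (B at L (20>9); C at L (20>3); D at L (20=20)).
B: no other strategy beats it everywhere (A at M (17>2); C at L (9>3); D at M (17>2)).
A strictly dominates C — L: 20>3, M: 2>-2, R: 0>-2.
D: no other strategy beats it everywhere (A at L (20=20); B at L (20>9); C at L (20>3)).

C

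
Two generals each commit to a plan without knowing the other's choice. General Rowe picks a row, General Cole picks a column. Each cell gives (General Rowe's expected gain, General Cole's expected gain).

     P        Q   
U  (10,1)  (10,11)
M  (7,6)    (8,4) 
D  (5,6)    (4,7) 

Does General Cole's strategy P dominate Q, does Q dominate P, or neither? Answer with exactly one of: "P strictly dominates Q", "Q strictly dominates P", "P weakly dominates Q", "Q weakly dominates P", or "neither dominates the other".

P's payoffs vs Q's, by General Rowe's action — U: 1<11, M: 6>4, D: 6<7.
P does better at M but worse at U, D; neither strategy dominates the other.

neither dominates the other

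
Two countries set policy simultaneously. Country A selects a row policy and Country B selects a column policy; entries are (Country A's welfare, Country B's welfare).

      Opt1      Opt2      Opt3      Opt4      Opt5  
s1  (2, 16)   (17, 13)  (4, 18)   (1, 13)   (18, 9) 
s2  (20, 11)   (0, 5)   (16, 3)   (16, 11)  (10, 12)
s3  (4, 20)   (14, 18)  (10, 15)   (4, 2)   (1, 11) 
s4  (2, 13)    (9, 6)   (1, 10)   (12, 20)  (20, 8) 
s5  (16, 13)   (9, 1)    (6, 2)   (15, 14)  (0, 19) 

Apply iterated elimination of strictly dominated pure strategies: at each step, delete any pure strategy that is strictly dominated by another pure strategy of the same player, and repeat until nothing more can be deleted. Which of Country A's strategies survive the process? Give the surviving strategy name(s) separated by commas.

Column Opt2 is eliminated: Opt1 beats it against every remaining row (s1: 16>13, s2: 11>5, s3: 20>18, s4: 13>6, s5: 13>1).
Row s3 is eliminated: s2 beats it against every remaining column (Opt1: 20>4, Opt3: 16>10, Opt4: 16>4, Opt5: 10>1).
Country A's strategy s5 is strictly dominated by s2 (Opt1: 20>16, Opt3: 16>6, Opt4: 16>15, Opt5: 10>0) and is removed.
Among the remaining strategies, none is strictly dominated by another pure strategy of the same player, so the elimination stops.
Surviving strategies — Country A: {s1, s2, s4}; Country B: {Opt1, Opt3, Opt4, Opt5}.

s1, s2, s4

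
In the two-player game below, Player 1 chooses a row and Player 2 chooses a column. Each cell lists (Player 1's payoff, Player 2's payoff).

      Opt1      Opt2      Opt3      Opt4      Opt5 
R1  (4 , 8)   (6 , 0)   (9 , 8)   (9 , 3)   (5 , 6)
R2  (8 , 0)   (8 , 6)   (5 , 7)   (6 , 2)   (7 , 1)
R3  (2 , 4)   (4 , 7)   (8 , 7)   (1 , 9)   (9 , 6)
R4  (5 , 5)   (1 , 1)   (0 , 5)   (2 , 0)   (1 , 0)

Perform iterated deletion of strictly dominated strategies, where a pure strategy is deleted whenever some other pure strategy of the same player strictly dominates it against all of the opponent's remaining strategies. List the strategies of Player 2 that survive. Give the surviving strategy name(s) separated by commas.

Player 1's strategy R4 is strictly dominated by R2 (Opt1: 8>5, Opt2: 8>1, Opt3: 5>0, Opt4: 6>2, Opt5: 7>1) and is removed.
For Player 2, Opt3 strictly dominates Opt5 on the remaining rows (R1: 8>6, R2: 7>1, R3: 7>6); eliminate Opt5.
Player 1's strategy R3 is strictly dominated by R1 (Opt1: 4>2, Opt2: 6>4, Opt3: 9>8, Opt4: 9>1) and is removed.
Player 2's strategy Opt2 is strictly dominated by Opt3 (R1: 8>0, R2: 7>6) and is removed.
Player 2's strategy Opt4 is strictly dominated by Opt3 (R1: 8>3, R2: 7>2) and is removed.
Among the remaining strategies, none is strictly dominated by another pure strategy of the same player, so the elimination stops.
Surviving strategies — Player 1: {R1, R2}; Player 2: {Opt1, Opt3}.

Opt1, Opt3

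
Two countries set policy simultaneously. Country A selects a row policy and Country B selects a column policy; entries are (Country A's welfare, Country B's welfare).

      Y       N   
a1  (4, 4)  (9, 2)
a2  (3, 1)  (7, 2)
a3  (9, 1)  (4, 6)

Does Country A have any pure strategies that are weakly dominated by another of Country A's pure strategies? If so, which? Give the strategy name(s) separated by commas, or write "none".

a1: no other strategy beats it everywhere (a2 at Y (4>3); a3 at N (9>4)).
a2 is weakly dominated by a1 (Y: 4>3, N: 9>7).
a3: no other strategy beats it everywhere (a1 at Y (9>4); a2 at Y (9>3)).

a2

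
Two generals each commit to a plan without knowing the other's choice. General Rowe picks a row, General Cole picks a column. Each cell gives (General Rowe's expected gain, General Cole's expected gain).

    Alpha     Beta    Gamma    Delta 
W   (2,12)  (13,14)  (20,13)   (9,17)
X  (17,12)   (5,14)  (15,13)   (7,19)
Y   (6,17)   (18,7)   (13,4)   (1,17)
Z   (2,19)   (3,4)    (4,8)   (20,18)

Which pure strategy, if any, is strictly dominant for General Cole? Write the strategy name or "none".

Alpha fails to dominate Beta at W (12<14).
Beta fails to dominate Alpha at Y (7<17).
Gamma fails to dominate Alpha at Y (4<17).
Delta fails to dominate Alpha at Y (17=17).
No single strategy dominates all the others.

none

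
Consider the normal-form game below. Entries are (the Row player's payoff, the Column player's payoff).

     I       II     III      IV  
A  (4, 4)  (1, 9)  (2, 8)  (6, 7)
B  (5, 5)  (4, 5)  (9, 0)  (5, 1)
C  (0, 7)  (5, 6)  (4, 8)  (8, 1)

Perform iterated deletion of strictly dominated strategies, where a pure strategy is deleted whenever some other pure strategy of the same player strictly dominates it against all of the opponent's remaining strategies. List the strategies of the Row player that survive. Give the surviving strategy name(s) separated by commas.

For the Column player, II strictly dominates IV on the remaining rows (A: 9>7, B: 5>1, C: 6>1); eliminate IV.
For the Row player, B strictly dominates A on the remaining columns (I: 5>4, II: 4>1, III: 9>2); eliminate A.
Among the remaining strategies, none is strictly dominated by another pure strategy of the same player, so the elimination stops.
Surviving strategies — the Row player: {B, C}; the Column player: {I, II, III}.

B, C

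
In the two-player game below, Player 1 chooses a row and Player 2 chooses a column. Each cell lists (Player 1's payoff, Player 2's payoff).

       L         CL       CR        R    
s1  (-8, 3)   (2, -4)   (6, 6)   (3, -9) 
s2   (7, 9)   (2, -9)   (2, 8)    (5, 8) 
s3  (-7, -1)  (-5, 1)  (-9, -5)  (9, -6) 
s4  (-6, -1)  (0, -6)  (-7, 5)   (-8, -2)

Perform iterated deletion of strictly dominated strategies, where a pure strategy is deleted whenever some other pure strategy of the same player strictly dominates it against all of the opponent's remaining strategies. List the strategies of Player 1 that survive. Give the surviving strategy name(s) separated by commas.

Player 1's strategy s4 is strictly dominated by s2 (L: 7>-6, CL: 2>0, CR: 2>-7, R: 5>-8) and is removed.
For Player 2, L strictly dominates R on the remaining rows (s1: 3>-9, s2: 9>8, s3: -1>-6); eliminate R.
Row s3 is eliminated: s2 beats it against every remaining column (L: 7>-7, CL: 2>-5, CR: 2>-9).
Player 2's strategy CL is strictly dominated by L (s1: 3>-4, s2: 9>-9) and is removed.
Among the remaining strategies, none is strictly dominated by another pure strategy of the same player, so the elimination stops.
Surviving strategies — Player 1: {s1, s2}; Player 2: {L, CR}.

s1, s2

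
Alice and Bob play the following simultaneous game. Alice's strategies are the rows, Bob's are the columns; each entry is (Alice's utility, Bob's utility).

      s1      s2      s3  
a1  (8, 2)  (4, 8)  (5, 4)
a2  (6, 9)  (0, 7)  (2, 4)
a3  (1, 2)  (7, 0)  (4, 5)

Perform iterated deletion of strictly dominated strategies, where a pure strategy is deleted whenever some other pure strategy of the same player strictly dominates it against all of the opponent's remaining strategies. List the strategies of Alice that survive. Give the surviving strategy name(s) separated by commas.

a1, a3

Row a2 is eliminated: a1 beats it against every remaining column (s1: 8>6, s2: 4>0, s3: 5>2).
Bob's strategy s1 is strictly dominated by s3 (a1: 4>2, a3: 5>2) and is removed.
Among the remaining strategies, none is strictly dominated by another pure strategy of the same player, so the elimination stops.
Surviving strategies — Alice: {a1, a3}; Bob: {s2, s3}.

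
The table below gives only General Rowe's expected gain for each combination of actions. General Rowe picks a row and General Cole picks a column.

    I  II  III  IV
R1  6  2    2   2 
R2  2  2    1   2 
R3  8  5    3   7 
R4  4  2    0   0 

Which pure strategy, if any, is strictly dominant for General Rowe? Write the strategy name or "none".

R3

R3 vs R1: I: 8>6, II: 5>2, III: 3>2, IV: 7>2.
R3 vs R2: I: 8>2, II: 5>2, III: 3>1, IV: 7>2.
R3 vs R4: I: 8>4, II: 5>2, III: 3>0, IV: 7>0.
R3 strictly beats every other strategy against every opponent action, so it is strictly dominant.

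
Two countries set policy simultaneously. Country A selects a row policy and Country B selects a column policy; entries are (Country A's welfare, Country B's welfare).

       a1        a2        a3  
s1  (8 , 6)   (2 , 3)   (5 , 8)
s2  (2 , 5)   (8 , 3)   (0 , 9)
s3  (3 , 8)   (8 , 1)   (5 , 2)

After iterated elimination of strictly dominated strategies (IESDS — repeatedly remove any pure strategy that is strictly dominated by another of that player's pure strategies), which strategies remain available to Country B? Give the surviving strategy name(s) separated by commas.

a1, a3

For Country B, a1 strictly dominates a2 on the remaining rows (s1: 6>3, s2: 5>3, s3: 8>1); eliminate a2.
Country A's strategy s2 is strictly dominated by s1 (a1: 8>2, a3: 5>0) and is removed.
Among the remaining strategies, none is strictly dominated by another pure strategy of the same player, so the elimination stops.
Surviving strategies — Country A: {s1, s3}; Country B: {a1, a3}.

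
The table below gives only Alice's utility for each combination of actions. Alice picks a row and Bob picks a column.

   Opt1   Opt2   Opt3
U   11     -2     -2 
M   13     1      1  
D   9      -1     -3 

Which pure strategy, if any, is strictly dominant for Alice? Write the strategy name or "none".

M vs U: Opt1: 13>11, Opt2: 1>-2, Opt3: 1>-2.
M vs D: Opt1: 13>9, Opt2: 1>-1, Opt3: 1>-3.
M strictly beats every other strategy against every opponent action, so it is strictly dominant.

M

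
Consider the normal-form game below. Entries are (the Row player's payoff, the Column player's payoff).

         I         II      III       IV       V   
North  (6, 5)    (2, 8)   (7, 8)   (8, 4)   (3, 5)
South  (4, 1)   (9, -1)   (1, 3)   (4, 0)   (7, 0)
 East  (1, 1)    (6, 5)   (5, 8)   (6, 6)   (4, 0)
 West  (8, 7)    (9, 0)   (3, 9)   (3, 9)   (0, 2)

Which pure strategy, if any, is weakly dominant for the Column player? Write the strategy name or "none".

III

III vs I: North: 8>5, South: 3>1, East: 8>1, West: 9>7.
III vs II: North: 8=8, South: 3>-1, East: 8>5, West: 9>0.
III vs IV: North: 8>4, South: 3>0, East: 8>6, West: 9=9.
III vs V: North: 8>5, South: 3>0, East: 8>0, West: 9>2.
III is at least as good as every other strategy against every opponent action, so it is weakly dominant.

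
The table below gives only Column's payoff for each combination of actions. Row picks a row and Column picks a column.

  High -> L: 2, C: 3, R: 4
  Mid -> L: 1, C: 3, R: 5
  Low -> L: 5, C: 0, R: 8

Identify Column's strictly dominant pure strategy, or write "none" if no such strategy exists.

R vs L: High: 4>2, Mid: 5>1, Low: 8>5.
R vs C: High: 4>3, Mid: 5>3, Low: 8>0.
R strictly beats every other strategy against every opponent action, so it is strictly dominant.

R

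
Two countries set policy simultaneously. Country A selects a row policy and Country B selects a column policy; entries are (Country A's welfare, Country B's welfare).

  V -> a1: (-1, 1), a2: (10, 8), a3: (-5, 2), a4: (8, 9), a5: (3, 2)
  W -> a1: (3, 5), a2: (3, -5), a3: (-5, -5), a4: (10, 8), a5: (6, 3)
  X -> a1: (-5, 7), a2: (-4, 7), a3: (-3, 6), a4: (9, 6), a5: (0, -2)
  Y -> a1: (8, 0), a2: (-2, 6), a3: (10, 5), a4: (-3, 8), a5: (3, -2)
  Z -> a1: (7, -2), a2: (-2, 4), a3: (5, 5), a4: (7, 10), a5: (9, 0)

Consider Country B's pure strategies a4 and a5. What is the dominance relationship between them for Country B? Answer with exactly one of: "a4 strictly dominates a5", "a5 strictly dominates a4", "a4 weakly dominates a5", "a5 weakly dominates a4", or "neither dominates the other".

a4's payoffs vs a5's, by Country A's action — V: 9>2, W: 8>3, X: 6>-2, Y: 8>-2, Z: 10>0.
a4 gives a strictly higher payoff against each choice by Country A, so a4 strictly dominates a5.

a4 strictly dominates a5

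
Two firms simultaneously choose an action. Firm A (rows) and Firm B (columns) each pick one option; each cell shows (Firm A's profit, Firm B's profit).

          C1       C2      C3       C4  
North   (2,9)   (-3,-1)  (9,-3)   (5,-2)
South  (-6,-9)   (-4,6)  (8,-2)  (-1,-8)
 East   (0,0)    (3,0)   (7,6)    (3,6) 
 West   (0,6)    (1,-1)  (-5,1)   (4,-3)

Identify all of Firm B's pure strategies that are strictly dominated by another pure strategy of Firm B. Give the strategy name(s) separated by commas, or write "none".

Nothing dominates C1: C2 at North (9>-1); C3 at North (9>-3); C4 at North (9>-2).
C2 is not dominated — it holds its own against C1 at South (6>-9); C3 at North (-1>-3); C4 at North (-1>-2).
C3 is not dominated — it holds its own against C1 at South (-2>-9); C2 at East (6>0); C4 at South (-2>-8).
Nothing dominates C4: C1 at South (-8>-9); C2 at East (6>0); C3 at North (-2>-3).

none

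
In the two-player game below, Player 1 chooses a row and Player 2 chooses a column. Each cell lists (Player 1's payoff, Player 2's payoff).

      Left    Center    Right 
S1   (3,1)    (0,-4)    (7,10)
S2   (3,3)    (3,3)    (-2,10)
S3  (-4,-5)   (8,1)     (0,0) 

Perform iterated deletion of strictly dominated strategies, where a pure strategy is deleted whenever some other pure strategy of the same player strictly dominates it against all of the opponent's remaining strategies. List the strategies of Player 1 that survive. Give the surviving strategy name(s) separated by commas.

Column Left is eliminated: Right beats it against every remaining row (S1: 10>1, S2: 10>3, S3: 0>-5).
Player 1's strategy S2 is strictly dominated by S3 (Center: 8>3, Right: 0>-2) and is removed.
Among the remaining strategies, none is strictly dominated by another pure strategy of the same player, so the elimination stops.
Surviving strategies — Player 1: {S1, S3}; Player 2: {Center, Right}.

S1, S3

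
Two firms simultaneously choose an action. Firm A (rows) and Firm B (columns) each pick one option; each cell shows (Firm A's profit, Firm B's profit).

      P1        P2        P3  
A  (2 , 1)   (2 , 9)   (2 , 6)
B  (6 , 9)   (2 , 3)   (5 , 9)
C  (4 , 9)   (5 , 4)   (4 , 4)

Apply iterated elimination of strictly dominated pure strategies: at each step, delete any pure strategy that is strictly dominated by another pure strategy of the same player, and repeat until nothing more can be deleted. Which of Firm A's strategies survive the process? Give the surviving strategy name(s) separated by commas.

For Firm A, C strictly dominates A on the remaining columns (P1: 4>2, P2: 5>2, P3: 4>2); eliminate A.
For Firm B, P1 strictly dominates P2 on the remaining rows (B: 9>3, C: 9>4); eliminate P2.
For Firm A, B strictly dominates C on the remaining columns (P1: 6>4, P3: 5>4); eliminate C.
Among the remaining strategies, none is strictly dominated by another pure strategy of the same player, so the elimination stops.
Surviving strategies — Firm A: {B}; Firm B: {P1, P3}.

B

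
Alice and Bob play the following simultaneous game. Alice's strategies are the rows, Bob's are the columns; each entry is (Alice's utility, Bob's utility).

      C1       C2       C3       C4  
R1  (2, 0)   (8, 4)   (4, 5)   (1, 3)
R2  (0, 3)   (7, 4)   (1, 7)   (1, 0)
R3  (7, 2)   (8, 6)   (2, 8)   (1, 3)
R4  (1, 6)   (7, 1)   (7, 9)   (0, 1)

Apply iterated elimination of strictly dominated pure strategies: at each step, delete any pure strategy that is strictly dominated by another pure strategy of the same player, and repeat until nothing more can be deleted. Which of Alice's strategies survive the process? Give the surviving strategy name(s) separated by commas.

Bob's strategy C1 is strictly dominated by C3 (R1: 5>0, R2: 7>3, R3: 8>2, R4: 9>6) and is removed.
For Bob, C3 strictly dominates C2 on the remaining rows (R1: 5>4, R2: 7>4, R3: 8>6, R4: 9>1); eliminate C2.
For Bob, C3 strictly dominates C4 on the remaining rows (R1: 5>3, R2: 7>0, R3: 8>3, R4: 9>1); eliminate C4.
Alice's strategy R1 is strictly dominated by R4 (C3: 7>4) and is removed.
Alice's strategy R2 is strictly dominated by R3 (C3: 2>1) and is removed.
For Alice, R4 strictly dominates R3 on the remaining columns (C3: 7>2); eliminate R3.
Among the remaining strategies, none is strictly dominated by another pure strategy of the same player, so the elimination stops.
Surviving strategies — Alice: {R4}; Bob: {C3}.

R4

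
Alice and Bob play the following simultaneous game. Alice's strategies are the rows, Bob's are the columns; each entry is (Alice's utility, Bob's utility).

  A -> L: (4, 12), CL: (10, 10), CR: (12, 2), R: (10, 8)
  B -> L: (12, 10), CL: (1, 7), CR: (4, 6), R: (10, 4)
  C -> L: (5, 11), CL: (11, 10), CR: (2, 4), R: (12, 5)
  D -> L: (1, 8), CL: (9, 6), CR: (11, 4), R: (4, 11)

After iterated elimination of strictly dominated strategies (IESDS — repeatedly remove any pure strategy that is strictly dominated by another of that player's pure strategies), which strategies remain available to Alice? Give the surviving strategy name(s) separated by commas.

Alice's strategy D is strictly dominated by A (L: 4>1, CL: 10>9, CR: 12>11, R: 10>4) and is removed.
For Bob, L strictly dominates CL on the remaining rows (A: 12>10, B: 10>7, C: 11>10); eliminate CL.
Column CR is eliminated: L beats it against every remaining row (A: 12>2, B: 10>6, C: 11>4).
For Alice, C strictly dominates A on the remaining columns (L: 5>4, R: 12>10); eliminate A.
Bob's strategy R is strictly dominated by L (B: 10>4, C: 11>5) and is removed.
Alice's strategy C is strictly dominated by B (L: 12>5) and is removed.
Among the remaining strategies, none is strictly dominated by another pure strategy of the same player, so the elimination stops.
Surviving strategies — Alice: {B}; Bob: {L}.

B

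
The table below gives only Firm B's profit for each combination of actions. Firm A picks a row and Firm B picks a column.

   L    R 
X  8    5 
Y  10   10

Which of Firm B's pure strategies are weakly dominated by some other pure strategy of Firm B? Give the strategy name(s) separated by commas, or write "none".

Nothing dominates L: R at X (8>5).
L weakly dominates R — X: 8>5, Y: 10=10.

R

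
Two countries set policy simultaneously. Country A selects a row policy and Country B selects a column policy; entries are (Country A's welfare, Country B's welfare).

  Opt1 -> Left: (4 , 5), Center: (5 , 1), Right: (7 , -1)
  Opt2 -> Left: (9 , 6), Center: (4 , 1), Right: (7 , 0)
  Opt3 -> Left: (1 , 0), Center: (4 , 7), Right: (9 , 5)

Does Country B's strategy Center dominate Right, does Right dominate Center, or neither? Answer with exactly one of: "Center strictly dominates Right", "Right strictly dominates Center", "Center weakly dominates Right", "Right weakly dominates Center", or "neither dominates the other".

Compare Center to Right across each opponent action: Opt1: 1>-1, Opt2: 1>0, Opt3: 7>5.
Center gives a strictly higher payoff against each opponent action, so Center strictly dominates Right.

Center strictly dominates Right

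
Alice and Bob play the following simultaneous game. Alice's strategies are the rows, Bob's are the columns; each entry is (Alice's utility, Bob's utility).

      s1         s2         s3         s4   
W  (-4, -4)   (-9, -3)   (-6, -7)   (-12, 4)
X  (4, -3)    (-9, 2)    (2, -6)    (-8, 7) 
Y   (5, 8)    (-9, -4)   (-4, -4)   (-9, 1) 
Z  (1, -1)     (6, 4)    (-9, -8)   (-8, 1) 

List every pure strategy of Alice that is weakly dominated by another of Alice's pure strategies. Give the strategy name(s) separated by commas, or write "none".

W

X weakly dominates W — s1: 4>-4, s2: -9=-9, s3: 2>-6, s4: -8>-12.
X is not dominated — it holds its own against W at s1 (4>-4); Y at s3 (2>-4); Z at s1 (4>1).
Nothing dominates Y: W at s1 (5>-4); X at s1 (5>4); Z at s1 (5>1).
Z: no other strategy beats it everywhere (W at s1 (1>-4); X at s2 (6>-9); Y at s2 (6>-9)).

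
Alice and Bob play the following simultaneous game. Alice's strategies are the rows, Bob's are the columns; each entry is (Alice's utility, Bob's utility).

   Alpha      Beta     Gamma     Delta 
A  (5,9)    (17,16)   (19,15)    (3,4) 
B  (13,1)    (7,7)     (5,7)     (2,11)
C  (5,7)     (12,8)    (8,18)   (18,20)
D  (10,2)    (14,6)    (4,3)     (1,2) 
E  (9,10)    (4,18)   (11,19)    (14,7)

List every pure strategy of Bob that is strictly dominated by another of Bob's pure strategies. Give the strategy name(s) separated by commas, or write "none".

Beta strictly dominates Alpha — A: 16>9, B: 7>1, C: 8>7, D: 6>2, E: 18>10.
Beta is not dominated — it holds its own against Alpha at A (16>9); Gamma at A (16>15); Delta at A (16>4).
Gamma: no other strategy beats it everywhere (Alpha at A (15>9); Beta at B (7=7); Delta at A (15>4)).
Delta: no other strategy beats it everywhere (Alpha at B (11>1); Beta at B (11>7); Gamma at B (11>7)).

Alpha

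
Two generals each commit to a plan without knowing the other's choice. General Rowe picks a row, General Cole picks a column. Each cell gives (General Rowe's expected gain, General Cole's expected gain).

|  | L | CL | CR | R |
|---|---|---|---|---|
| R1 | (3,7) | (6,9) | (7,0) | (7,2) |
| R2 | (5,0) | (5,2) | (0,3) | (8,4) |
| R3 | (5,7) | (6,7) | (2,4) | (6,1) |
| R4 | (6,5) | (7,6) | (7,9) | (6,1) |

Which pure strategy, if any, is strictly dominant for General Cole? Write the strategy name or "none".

L fails to dominate CL at R1 (7<9).
CL fails to dominate L at R3 (7=7).
CR fails to dominate L at R1 (0<7).
R fails to dominate L at R1 (2<7).
No single strategy dominates all the others.

none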